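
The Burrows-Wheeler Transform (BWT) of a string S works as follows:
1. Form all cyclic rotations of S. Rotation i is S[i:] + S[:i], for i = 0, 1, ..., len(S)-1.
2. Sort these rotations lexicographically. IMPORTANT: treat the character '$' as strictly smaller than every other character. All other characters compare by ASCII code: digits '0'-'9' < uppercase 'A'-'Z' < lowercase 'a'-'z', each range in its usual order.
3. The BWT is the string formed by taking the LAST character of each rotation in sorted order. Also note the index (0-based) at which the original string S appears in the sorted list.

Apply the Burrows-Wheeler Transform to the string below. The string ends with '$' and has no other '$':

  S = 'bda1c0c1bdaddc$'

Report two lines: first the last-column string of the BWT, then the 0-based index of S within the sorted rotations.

All 15 rotations (rotation i = S[i:]+S[:i]):
  rot[0] = bda1c0c1bdaddc$
  rot[1] = da1c0c1bdaddc$b
  rot[2] = a1c0c1bdaddc$bd
  rot[3] = 1c0c1bdaddc$bda
  rot[4] = c0c1bdaddc$bda1
  rot[5] = 0c1bdaddc$bda1c
  rot[6] = c1bdaddc$bda1c0
  rot[7] = 1bdaddc$bda1c0c
  rot[8] = bdaddc$bda1c0c1
  rot[9] = daddc$bda1c0c1b
  rot[10] = addc$bda1c0c1bd
  rot[11] = ddc$bda1c0c1bda
  rot[12] = dc$bda1c0c1bdad
  rot[13] = c$bda1c0c1bdadd
  rot[14] = $bda1c0c1bdaddc
Sorted (with $ < everything):
  sorted[0] = $bda1c0c1bdaddc  (last char: 'c')
  sorted[1] = 0c1bdaddc$bda1c  (last char: 'c')
  sorted[2] = 1bdaddc$bda1c0c  (last char: 'c')
  sorted[3] = 1c0c1bdaddc$bda  (last char: 'a')
  sorted[4] = a1c0c1bdaddc$bd  (last char: 'd')
  sorted[5] = addc$bda1c0c1bd  (last char: 'd')
  sorted[6] = bda1c0c1bdaddc$  (last char: '$')
  sorted[7] = bdaddc$bda1c0c1  (last char: '1')
  sorted[8] = c$bda1c0c1bdadd  (last char: 'd')
  sorted[9] = c0c1bdaddc$bda1  (last char: '1')
  sorted[10] = c1bdaddc$bda1c0  (last char: '0')
  sorted[11] = da1c0c1bdaddc$b  (last char: 'b')
  sorted[12] = daddc$bda1c0c1b  (last char: 'b')
  sorted[13] = dc$bda1c0c1bdad  (last char: 'd')
  sorted[14] = ddc$bda1c0c1bda  (last char: 'a')
Last column: cccadd$1d10bbda
Original string S is at sorted index 6

Answer: cccadd$1d10bbda
6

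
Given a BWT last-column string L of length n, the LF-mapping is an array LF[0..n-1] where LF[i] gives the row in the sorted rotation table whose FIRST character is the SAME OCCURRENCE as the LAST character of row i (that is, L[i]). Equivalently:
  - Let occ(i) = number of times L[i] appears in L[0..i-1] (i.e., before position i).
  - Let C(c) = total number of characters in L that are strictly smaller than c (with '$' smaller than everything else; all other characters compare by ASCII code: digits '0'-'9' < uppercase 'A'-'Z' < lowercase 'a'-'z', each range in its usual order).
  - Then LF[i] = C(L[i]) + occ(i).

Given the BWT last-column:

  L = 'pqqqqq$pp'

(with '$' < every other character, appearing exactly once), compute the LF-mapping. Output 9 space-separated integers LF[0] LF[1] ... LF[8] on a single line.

Answer: 1 4 5 6 7 8 0 2 3

Derivation:
Char counts: '$':1, 'p':3, 'q':5
C (first-col start): C('$')=0, C('p')=1, C('q')=4
L[0]='p': occ=0, LF[0]=C('p')+0=1+0=1
L[1]='q': occ=0, LF[1]=C('q')+0=4+0=4
L[2]='q': occ=1, LF[2]=C('q')+1=4+1=5
L[3]='q': occ=2, LF[3]=C('q')+2=4+2=6
L[4]='q': occ=3, LF[4]=C('q')+3=4+3=7
L[5]='q': occ=4, LF[5]=C('q')+4=4+4=8
L[6]='$': occ=0, LF[6]=C('$')+0=0+0=0
L[7]='p': occ=1, LF[7]=C('p')+1=1+1=2
L[8]='p': occ=2, LF[8]=C('p')+2=1+2=3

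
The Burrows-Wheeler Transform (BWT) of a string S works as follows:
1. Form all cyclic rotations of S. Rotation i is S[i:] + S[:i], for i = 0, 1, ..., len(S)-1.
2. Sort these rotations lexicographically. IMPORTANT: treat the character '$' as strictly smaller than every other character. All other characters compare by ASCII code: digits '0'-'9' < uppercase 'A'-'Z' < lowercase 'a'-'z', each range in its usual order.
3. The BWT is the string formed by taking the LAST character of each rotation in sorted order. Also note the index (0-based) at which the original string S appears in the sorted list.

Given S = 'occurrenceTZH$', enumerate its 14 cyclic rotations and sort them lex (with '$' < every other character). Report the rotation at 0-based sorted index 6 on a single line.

All 14 rotations (rotation i = S[i:]+S[:i]):
  rot[0] = occurrenceTZH$
  rot[1] = ccurrenceTZH$o
  rot[2] = currenceTZH$oc
  rot[3] = urrenceTZH$occ
  rot[4] = rrenceTZH$occu
  rot[5] = renceTZH$occur
  rot[6] = enceTZH$occurr
  rot[7] = nceTZH$occurre
  rot[8] = ceTZH$occurren
  rot[9] = eTZH$occurrenc
  rot[10] = TZH$occurrence
  rot[11] = ZH$occurrenceT
  rot[12] = H$occurrenceTZ
  rot[13] = $occurrenceTZH
Sorted (with $ < everything):
  sorted[0] = $occurrenceTZH
  sorted[1] = H$occurrenceTZ
  sorted[2] = TZH$occurrence
  sorted[3] = ZH$occurrenceT
  sorted[4] = ccurrenceTZH$o
  sorted[5] = ceTZH$occurren
  sorted[6] = currenceTZH$oc
  sorted[7] = eTZH$occurrenc
  sorted[8] = enceTZH$occurr
  sorted[9] = nceTZH$occurre
  sorted[10] = occurrenceTZH$
  sorted[11] = renceTZH$occur
  sorted[12] = rrenceTZH$occu
  sorted[13] = urrenceTZH$occ
sorted[6] = currenceTZH$oc

Answer: currenceTZH$oc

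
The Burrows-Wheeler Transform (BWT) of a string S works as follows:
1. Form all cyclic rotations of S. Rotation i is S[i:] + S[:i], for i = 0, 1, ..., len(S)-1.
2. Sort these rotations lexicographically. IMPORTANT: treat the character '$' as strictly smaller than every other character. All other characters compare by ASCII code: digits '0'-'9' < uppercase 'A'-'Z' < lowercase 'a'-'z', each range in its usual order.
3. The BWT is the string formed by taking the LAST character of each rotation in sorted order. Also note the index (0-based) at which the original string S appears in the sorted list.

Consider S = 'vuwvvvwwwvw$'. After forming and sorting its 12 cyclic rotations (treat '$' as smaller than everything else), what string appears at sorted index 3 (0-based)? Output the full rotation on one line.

All 12 rotations (rotation i = S[i:]+S[:i]):
  rot[0] = vuwvvvwwwvw$
  rot[1] = uwvvvwwwvw$v
  rot[2] = wvvvwwwvw$vu
  rot[3] = vvvwwwvw$vuw
  rot[4] = vvwwwvw$vuwv
  rot[5] = vwwwvw$vuwvv
  rot[6] = wwwvw$vuwvvv
  rot[7] = wwvw$vuwvvvw
  rot[8] = wvw$vuwvvvww
  rot[9] = vw$vuwvvvwww
  rot[10] = w$vuwvvvwwwv
  rot[11] = $vuwvvvwwwvw
Sorted (with $ < everything):
  sorted[0] = $vuwvvvwwwvw
  sorted[1] = uwvvvwwwvw$v
  sorted[2] = vuwvvvwwwvw$
  sorted[3] = vvvwwwvw$vuw
  sorted[4] = vvwwwvw$vuwv
  sorted[5] = vw$vuwvvvwww
  sorted[6] = vwwwvw$vuwvv
  sorted[7] = w$vuwvvvwwwv
  sorted[8] = wvvvwwwvw$vu
  sorted[9] = wvw$vuwvvvww
  sorted[10] = wwvw$vuwvvvw
  sorted[11] = wwwvw$vuwvvv
sorted[3] = vvvwwwvw$vuw

Answer: vvvwwwvw$vuw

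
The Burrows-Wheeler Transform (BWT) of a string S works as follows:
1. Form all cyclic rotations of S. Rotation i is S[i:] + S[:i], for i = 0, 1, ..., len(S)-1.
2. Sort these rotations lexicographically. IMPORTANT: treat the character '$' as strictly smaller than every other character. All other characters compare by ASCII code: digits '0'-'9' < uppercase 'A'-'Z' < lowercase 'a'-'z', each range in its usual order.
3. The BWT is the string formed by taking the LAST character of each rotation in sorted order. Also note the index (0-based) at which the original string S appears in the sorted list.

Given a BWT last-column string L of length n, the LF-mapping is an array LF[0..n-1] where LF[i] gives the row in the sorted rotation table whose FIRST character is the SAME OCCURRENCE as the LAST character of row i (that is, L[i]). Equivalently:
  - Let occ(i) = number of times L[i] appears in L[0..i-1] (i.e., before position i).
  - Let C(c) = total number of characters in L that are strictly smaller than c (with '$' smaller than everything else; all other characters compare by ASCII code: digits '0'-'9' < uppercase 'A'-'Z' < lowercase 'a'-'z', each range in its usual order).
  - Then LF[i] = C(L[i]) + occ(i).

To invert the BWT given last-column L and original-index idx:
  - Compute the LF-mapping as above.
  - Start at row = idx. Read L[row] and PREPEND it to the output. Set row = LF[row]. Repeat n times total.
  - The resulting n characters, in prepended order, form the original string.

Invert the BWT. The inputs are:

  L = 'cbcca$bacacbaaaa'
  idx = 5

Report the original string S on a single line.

LF mapping: 11 8 12 13 1 0 9 2 14 3 15 10 4 5 6 7
Walk LF starting at row 5, prepending L[row]:
  step 1: row=5, L[5]='$', prepend. Next row=LF[5]=0
  step 2: row=0, L[0]='c', prepend. Next row=LF[0]=11
  step 3: row=11, L[11]='b', prepend. Next row=LF[11]=10
  step 4: row=10, L[10]='c', prepend. Next row=LF[10]=15
  step 5: row=15, L[15]='a', prepend. Next row=LF[15]=7
  step 6: row=7, L[7]='a', prepend. Next row=LF[7]=2
  step 7: row=2, L[2]='c', prepend. Next row=LF[2]=12
  step 8: row=12, L[12]='a', prepend. Next row=LF[12]=4
  step 9: row=4, L[4]='a', prepend. Next row=LF[4]=1
  step 10: row=1, L[1]='b', prepend. Next row=LF[1]=8
  step 11: row=8, L[8]='c', prepend. Next row=LF[8]=14
  step 12: row=14, L[14]='a', prepend. Next row=LF[14]=6
  step 13: row=6, L[6]='b', prepend. Next row=LF[6]=9
  step 14: row=9, L[9]='a', prepend. Next row=LF[9]=3
  step 15: row=3, L[3]='c', prepend. Next row=LF[3]=13
  step 16: row=13, L[13]='a', prepend. Next row=LF[13]=5
Reversed output: acabacbaacaacbc$

Answer: acabacbaacaacbc$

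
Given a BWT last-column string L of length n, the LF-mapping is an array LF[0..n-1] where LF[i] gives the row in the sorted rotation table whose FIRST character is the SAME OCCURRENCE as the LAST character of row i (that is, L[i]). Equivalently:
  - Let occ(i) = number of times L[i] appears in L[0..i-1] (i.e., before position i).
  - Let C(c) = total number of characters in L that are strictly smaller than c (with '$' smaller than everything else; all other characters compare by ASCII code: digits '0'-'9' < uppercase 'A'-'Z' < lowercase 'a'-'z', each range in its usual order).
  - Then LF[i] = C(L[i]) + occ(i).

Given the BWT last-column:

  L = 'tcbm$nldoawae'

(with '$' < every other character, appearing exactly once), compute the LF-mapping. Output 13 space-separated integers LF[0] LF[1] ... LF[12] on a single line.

Answer: 11 4 3 8 0 9 7 5 10 1 12 2 6

Derivation:
Char counts: '$':1, 'a':2, 'b':1, 'c':1, 'd':1, 'e':1, 'l':1, 'm':1, 'n':1, 'o':1, 't':1, 'w':1
C (first-col start): C('$')=0, C('a')=1, C('b')=3, C('c')=4, C('d')=5, C('e')=6, C('l')=7, C('m')=8, C('n')=9, C('o')=10, C('t')=11, C('w')=12
L[0]='t': occ=0, LF[0]=C('t')+0=11+0=11
L[1]='c': occ=0, LF[1]=C('c')+0=4+0=4
L[2]='b': occ=0, LF[2]=C('b')+0=3+0=3
L[3]='m': occ=0, LF[3]=C('m')+0=8+0=8
L[4]='$': occ=0, LF[4]=C('$')+0=0+0=0
L[5]='n': occ=0, LF[5]=C('n')+0=9+0=9
L[6]='l': occ=0, LF[6]=C('l')+0=7+0=7
L[7]='d': occ=0, LF[7]=C('d')+0=5+0=5
L[8]='o': occ=0, LF[8]=C('o')+0=10+0=10
L[9]='a': occ=0, LF[9]=C('a')+0=1+0=1
L[10]='w': occ=0, LF[10]=C('w')+0=12+0=12
L[11]='a': occ=1, LF[11]=C('a')+1=1+1=2
L[12]='e': occ=0, LF[12]=C('e')+0=6+0=6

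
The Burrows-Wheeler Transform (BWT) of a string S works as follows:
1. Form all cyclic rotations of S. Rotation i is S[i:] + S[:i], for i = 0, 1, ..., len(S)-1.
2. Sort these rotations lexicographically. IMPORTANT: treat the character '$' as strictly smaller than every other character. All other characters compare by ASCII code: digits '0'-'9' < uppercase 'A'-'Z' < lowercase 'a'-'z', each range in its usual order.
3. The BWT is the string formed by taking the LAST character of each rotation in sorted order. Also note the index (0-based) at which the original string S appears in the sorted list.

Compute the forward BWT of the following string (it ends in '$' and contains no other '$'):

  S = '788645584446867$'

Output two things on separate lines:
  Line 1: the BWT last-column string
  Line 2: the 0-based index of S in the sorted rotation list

Answer: 78464458846$5867
11

Derivation:
All 16 rotations (rotation i = S[i:]+S[:i]):
  rot[0] = 788645584446867$
  rot[1] = 88645584446867$7
  rot[2] = 8645584446867$78
  rot[3] = 645584446867$788
  rot[4] = 45584446867$7886
  rot[5] = 5584446867$78864
  rot[6] = 584446867$788645
  rot[7] = 84446867$7886455
  rot[8] = 4446867$78864558
  rot[9] = 446867$788645584
  rot[10] = 46867$7886455844
  rot[11] = 6867$78864558444
  rot[12] = 867$788645584446
  rot[13] = 67$7886455844468
  rot[14] = 7$78864558444686
  rot[15] = $788645584446867
Sorted (with $ < everything):
  sorted[0] = $788645584446867  (last char: '7')
  sorted[1] = 4446867$78864558  (last char: '8')
  sorted[2] = 446867$788645584  (last char: '4')
  sorted[3] = 45584446867$7886  (last char: '6')
  sorted[4] = 46867$7886455844  (last char: '4')
  sorted[5] = 5584446867$78864  (last char: '4')
  sorted[6] = 584446867$788645  (last char: '5')
  sorted[7] = 645584446867$788  (last char: '8')
  sorted[8] = 67$7886455844468  (last char: '8')
  sorted[9] = 6867$78864558444  (last char: '4')
  sorted[10] = 7$78864558444686  (last char: '6')
  sorted[11] = 788645584446867$  (last char: '$')
  sorted[12] = 84446867$7886455  (last char: '5')
  sorted[13] = 8645584446867$78  (last char: '8')
  sorted[14] = 867$788645584446  (last char: '6')
  sorted[15] = 88645584446867$7  (last char: '7')
Last column: 78464458846$5867
Original string S is at sorted index 11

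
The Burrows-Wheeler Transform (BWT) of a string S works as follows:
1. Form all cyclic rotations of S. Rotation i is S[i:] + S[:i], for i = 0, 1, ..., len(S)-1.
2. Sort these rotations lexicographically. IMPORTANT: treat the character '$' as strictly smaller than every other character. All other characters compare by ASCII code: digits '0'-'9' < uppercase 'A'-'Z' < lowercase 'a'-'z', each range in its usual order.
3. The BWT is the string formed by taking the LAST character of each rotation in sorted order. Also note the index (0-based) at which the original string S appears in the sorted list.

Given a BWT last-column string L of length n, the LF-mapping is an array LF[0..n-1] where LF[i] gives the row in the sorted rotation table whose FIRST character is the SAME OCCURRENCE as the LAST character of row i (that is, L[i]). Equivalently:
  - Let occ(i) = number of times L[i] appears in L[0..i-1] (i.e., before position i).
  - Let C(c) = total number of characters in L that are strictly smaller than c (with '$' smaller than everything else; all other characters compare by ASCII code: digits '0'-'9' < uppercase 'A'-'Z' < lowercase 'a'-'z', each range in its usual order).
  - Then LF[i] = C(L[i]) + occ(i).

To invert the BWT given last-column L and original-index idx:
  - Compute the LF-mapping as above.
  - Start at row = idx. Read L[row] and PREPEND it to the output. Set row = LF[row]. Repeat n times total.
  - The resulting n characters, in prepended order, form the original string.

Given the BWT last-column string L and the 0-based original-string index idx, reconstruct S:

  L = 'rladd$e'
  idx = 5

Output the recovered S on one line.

Answer: ladder$

Derivation:
LF mapping: 6 5 1 2 3 0 4
Walk LF starting at row 5, prepending L[row]:
  step 1: row=5, L[5]='$', prepend. Next row=LF[5]=0
  step 2: row=0, L[0]='r', prepend. Next row=LF[0]=6
  step 3: row=6, L[6]='e', prepend. Next row=LF[6]=4
  step 4: row=4, L[4]='d', prepend. Next row=LF[4]=3
  step 5: row=3, L[3]='d', prepend. Next row=LF[3]=2
  step 6: row=2, L[2]='a', prepend. Next row=LF[2]=1
  step 7: row=1, L[1]='l', prepend. Next row=LF[1]=5
Reversed output: ladder$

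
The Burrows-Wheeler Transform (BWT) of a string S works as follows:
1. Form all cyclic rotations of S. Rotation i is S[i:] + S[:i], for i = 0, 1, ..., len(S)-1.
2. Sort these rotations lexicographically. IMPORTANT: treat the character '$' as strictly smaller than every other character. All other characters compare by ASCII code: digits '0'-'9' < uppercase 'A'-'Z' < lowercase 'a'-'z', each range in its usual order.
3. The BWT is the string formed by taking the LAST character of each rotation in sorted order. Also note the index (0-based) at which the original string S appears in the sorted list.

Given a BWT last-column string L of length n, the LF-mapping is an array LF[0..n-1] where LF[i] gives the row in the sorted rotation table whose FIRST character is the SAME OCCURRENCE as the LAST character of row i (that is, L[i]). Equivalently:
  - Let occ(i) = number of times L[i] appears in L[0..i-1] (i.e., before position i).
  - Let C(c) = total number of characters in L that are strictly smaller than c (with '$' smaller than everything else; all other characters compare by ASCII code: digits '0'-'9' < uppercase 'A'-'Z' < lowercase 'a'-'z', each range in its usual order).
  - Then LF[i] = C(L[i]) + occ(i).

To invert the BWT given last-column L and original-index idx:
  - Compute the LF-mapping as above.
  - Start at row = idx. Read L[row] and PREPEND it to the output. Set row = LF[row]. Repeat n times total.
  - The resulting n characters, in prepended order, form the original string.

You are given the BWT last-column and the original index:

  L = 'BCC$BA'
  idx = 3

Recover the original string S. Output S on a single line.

LF mapping: 2 4 5 0 3 1
Walk LF starting at row 3, prepending L[row]:
  step 1: row=3, L[3]='$', prepend. Next row=LF[3]=0
  step 2: row=0, L[0]='B', prepend. Next row=LF[0]=2
  step 3: row=2, L[2]='C', prepend. Next row=LF[2]=5
  step 4: row=5, L[5]='A', prepend. Next row=LF[5]=1
  step 5: row=1, L[1]='C', prepend. Next row=LF[1]=4
  step 6: row=4, L[4]='B', prepend. Next row=LF[4]=3
Reversed output: BCACB$

Answer: BCACB$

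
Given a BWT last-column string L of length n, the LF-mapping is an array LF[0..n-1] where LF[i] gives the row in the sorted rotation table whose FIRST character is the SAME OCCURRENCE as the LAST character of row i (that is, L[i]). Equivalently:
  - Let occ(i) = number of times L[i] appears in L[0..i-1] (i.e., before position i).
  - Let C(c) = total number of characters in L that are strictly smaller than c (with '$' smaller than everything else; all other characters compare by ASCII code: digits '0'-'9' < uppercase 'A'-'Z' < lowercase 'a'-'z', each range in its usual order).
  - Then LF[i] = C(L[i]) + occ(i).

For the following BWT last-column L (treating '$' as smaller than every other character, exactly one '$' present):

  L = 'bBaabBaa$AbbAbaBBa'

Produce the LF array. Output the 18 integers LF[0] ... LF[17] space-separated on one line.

Answer: 13 3 7 8 14 4 9 10 0 1 15 16 2 17 11 5 6 12

Derivation:
Char counts: '$':1, 'A':2, 'B':4, 'a':6, 'b':5
C (first-col start): C('$')=0, C('A')=1, C('B')=3, C('a')=7, C('b')=13
L[0]='b': occ=0, LF[0]=C('b')+0=13+0=13
L[1]='B': occ=0, LF[1]=C('B')+0=3+0=3
L[2]='a': occ=0, LF[2]=C('a')+0=7+0=7
L[3]='a': occ=1, LF[3]=C('a')+1=7+1=8
L[4]='b': occ=1, LF[4]=C('b')+1=13+1=14
L[5]='B': occ=1, LF[5]=C('B')+1=3+1=4
L[6]='a': occ=2, LF[6]=C('a')+2=7+2=9
L[7]='a': occ=3, LF[7]=C('a')+3=7+3=10
L[8]='$': occ=0, LF[8]=C('$')+0=0+0=0
L[9]='A': occ=0, LF[9]=C('A')+0=1+0=1
L[10]='b': occ=2, LF[10]=C('b')+2=13+2=15
L[11]='b': occ=3, LF[11]=C('b')+3=13+3=16
L[12]='A': occ=1, LF[12]=C('A')+1=1+1=2
L[13]='b': occ=4, LF[13]=C('b')+4=13+4=17
L[14]='a': occ=4, LF[14]=C('a')+4=7+4=11
L[15]='B': occ=2, LF[15]=C('B')+2=3+2=5
L[16]='B': occ=3, LF[16]=C('B')+3=3+3=6
L[17]='a': occ=5, LF[17]=C('a')+5=7+5=12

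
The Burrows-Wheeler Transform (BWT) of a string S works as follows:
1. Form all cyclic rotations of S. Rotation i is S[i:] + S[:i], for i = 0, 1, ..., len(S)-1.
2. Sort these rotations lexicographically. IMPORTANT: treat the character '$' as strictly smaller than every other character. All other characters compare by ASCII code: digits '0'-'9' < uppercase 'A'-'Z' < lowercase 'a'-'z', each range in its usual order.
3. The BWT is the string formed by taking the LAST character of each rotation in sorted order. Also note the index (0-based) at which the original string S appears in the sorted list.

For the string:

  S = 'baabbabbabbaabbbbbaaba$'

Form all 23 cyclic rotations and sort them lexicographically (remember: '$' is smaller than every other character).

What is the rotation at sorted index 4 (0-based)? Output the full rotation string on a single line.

All 23 rotations (rotation i = S[i:]+S[:i]):
  rot[0] = baabbabbabbaabbbbbaaba$
  rot[1] = aabbabbabbaabbbbbaaba$b
  rot[2] = abbabbabbaabbbbbaaba$ba
  rot[3] = bbabbabbaabbbbbaaba$baa
  rot[4] = babbabbaabbbbbaaba$baab
  rot[5] = abbabbaabbbbbaaba$baabb
  rot[6] = bbabbaabbbbbaaba$baabba
  rot[7] = babbaabbbbbaaba$baabbab
  rot[8] = abbaabbbbbaaba$baabbabb
  rot[9] = bbaabbbbbaaba$baabbabba
  rot[10] = baabbbbbaaba$baabbabbab
  rot[11] = aabbbbbaaba$baabbabbabb
  rot[12] = abbbbbaaba$baabbabbabba
  rot[13] = bbbbbaaba$baabbabbabbaa
  rot[14] = bbbbaaba$baabbabbabbaab
  rot[15] = bbbaaba$baabbabbabbaabb
  rot[16] = bbaaba$baabbabbabbaabbb
  rot[17] = baaba$baabbabbabbaabbbb
  rot[18] = aaba$baabbabbabbaabbbbb
  rot[19] = aba$baabbabbabbaabbbbba
  rot[20] = ba$baabbabbabbaabbbbbaa
  rot[21] = a$baabbabbabbaabbbbbaab
  rot[22] = $baabbabbabbaabbbbbaaba
Sorted (with $ < everything):
  sorted[0] = $baabbabbabbaabbbbbaaba
  sorted[1] = a$baabbabbabbaabbbbbaab
  sorted[2] = aaba$baabbabbabbaabbbbb
  sorted[3] = aabbabbabbaabbbbbaaba$b
  sorted[4] = aabbbbbaaba$baabbabbabb
  sorted[5] = aba$baabbabbabbaabbbbba
  sorted[6] = abbaabbbbbaaba$baabbabb
  sorted[7] = abbabbaabbbbbaaba$baabb
  sorted[8] = abbabbabbaabbbbbaaba$ba
  sorted[9] = abbbbbaaba$baabbabbabba
  sorted[10] = ba$baabbabbabbaabbbbbaa
  sorted[11] = baaba$baabbabbabbaabbbb
  sorted[12] = baabbabbabbaabbbbbaaba$
  sorted[13] = baabbbbbaaba$baabbabbab
  sorted[14] = babbaabbbbbaaba$baabbab
  sorted[15] = babbabbaabbbbbaaba$baab
  sorted[16] = bbaaba$baabbabbabbaabbb
  sorted[17] = bbaabbbbbaaba$baabbabba
  sorted[18] = bbabbaabbbbbaaba$baabba
  sorted[19] = bbabbabbaabbbbbaaba$baa
  sorted[20] = bbbaaba$baabbabbabbaabb
  sorted[21] = bbbbaaba$baabbabbabbaab
  sorted[22] = bbbbbaaba$baabbabbabbaa
sorted[4] = aabbbbbaaba$baabbabbabb

Answer: aabbbbbaaba$baabbabbabb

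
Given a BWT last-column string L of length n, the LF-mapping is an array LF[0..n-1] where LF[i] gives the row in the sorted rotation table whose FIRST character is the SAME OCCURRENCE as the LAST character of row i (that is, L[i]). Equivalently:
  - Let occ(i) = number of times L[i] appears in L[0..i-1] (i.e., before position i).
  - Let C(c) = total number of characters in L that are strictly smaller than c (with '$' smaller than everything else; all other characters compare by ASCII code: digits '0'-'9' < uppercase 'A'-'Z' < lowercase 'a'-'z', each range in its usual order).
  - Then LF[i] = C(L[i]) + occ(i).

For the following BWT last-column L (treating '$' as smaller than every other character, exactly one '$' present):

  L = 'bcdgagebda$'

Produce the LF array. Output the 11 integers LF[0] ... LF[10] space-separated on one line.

Answer: 3 5 6 9 1 10 8 4 7 2 0

Derivation:
Char counts: '$':1, 'a':2, 'b':2, 'c':1, 'd':2, 'e':1, 'g':2
C (first-col start): C('$')=0, C('a')=1, C('b')=3, C('c')=5, C('d')=6, C('e')=8, C('g')=9
L[0]='b': occ=0, LF[0]=C('b')+0=3+0=3
L[1]='c': occ=0, LF[1]=C('c')+0=5+0=5
L[2]='d': occ=0, LF[2]=C('d')+0=6+0=6
L[3]='g': occ=0, LF[3]=C('g')+0=9+0=9
L[4]='a': occ=0, LF[4]=C('a')+0=1+0=1
L[5]='g': occ=1, LF[5]=C('g')+1=9+1=10
L[6]='e': occ=0, LF[6]=C('e')+0=8+0=8
L[7]='b': occ=1, LF[7]=C('b')+1=3+1=4
L[8]='d': occ=1, LF[8]=C('d')+1=6+1=7
L[9]='a': occ=1, LF[9]=C('a')+1=1+1=2
L[10]='$': occ=0, LF[10]=C('$')+0=0+0=0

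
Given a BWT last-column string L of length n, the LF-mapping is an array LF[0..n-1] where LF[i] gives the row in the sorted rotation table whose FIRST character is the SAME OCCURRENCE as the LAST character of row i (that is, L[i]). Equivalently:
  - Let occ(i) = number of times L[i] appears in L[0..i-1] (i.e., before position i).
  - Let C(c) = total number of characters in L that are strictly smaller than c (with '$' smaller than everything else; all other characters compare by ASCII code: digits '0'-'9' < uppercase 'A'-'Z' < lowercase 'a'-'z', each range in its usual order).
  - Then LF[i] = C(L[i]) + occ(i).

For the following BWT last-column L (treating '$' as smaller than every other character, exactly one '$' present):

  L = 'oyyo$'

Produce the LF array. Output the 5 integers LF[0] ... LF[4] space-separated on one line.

Char counts: '$':1, 'o':2, 'y':2
C (first-col start): C('$')=0, C('o')=1, C('y')=3
L[0]='o': occ=0, LF[0]=C('o')+0=1+0=1
L[1]='y': occ=0, LF[1]=C('y')+0=3+0=3
L[2]='y': occ=1, LF[2]=C('y')+1=3+1=4
L[3]='o': occ=1, LF[3]=C('o')+1=1+1=2
L[4]='$': occ=0, LF[4]=C('$')+0=0+0=0

Answer: 1 3 4 2 0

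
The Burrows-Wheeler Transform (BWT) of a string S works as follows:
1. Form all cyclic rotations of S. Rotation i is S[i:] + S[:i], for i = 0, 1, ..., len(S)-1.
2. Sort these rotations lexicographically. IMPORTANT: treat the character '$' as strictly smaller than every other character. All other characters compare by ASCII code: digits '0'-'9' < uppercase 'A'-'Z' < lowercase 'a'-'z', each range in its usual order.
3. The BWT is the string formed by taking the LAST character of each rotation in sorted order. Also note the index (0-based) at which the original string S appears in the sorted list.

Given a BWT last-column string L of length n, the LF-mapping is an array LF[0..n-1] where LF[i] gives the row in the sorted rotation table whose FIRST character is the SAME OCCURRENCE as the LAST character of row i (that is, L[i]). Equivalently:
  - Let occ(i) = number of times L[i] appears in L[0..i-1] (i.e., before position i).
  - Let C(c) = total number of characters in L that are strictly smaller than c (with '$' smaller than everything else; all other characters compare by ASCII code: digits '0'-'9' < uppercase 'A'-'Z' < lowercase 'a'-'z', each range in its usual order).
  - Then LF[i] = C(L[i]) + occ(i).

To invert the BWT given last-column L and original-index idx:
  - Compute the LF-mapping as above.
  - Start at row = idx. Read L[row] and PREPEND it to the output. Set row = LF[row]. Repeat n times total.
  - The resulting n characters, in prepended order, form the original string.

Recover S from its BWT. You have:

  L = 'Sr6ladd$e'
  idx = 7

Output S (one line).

LF mapping: 2 8 1 7 3 4 5 0 6
Walk LF starting at row 7, prepending L[row]:
  step 1: row=7, L[7]='$', prepend. Next row=LF[7]=0
  step 2: row=0, L[0]='S', prepend. Next row=LF[0]=2
  step 3: row=2, L[2]='6', prepend. Next row=LF[2]=1
  step 4: row=1, L[1]='r', prepend. Next row=LF[1]=8
  step 5: row=8, L[8]='e', prepend. Next row=LF[8]=6
  step 6: row=6, L[6]='d', prepend. Next row=LF[6]=5
  step 7: row=5, L[5]='d', prepend. Next row=LF[5]=4
  step 8: row=4, L[4]='a', prepend. Next row=LF[4]=3
  step 9: row=3, L[3]='l', prepend. Next row=LF[3]=7
Reversed output: ladder6S$

Answer: ladder6S$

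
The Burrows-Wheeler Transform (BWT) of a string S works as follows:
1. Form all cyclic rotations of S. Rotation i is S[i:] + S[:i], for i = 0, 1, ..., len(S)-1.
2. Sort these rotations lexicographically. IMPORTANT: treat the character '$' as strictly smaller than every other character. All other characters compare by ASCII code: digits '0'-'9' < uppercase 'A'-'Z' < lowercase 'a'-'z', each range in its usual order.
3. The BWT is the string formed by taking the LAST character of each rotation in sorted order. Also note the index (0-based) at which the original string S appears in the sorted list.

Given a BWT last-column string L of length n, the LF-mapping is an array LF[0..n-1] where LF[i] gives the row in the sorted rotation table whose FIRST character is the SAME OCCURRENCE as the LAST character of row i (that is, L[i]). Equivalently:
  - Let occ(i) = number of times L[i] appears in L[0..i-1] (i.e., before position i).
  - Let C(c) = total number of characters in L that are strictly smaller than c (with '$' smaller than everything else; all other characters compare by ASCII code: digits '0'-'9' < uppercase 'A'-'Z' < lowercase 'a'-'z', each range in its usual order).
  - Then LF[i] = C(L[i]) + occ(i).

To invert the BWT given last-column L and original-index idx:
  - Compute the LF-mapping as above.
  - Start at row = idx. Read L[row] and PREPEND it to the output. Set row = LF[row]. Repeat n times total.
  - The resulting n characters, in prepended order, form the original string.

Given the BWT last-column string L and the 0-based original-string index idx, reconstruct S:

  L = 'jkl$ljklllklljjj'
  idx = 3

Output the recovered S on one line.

LF mapping: 1 6 9 0 10 2 7 11 12 13 8 14 15 3 4 5
Walk LF starting at row 3, prepending L[row]:
  step 1: row=3, L[3]='$', prepend. Next row=LF[3]=0
  step 2: row=0, L[0]='j', prepend. Next row=LF[0]=1
  step 3: row=1, L[1]='k', prepend. Next row=LF[1]=6
  step 4: row=6, L[6]='k', prepend. Next row=LF[6]=7
  step 5: row=7, L[7]='l', prepend. Next row=LF[7]=11
  step 6: row=11, L[11]='l', prepend. Next row=LF[11]=14
  step 7: row=14, L[14]='j', prepend. Next row=LF[14]=4
  step 8: row=4, L[4]='l', prepend. Next row=LF[4]=10
  step 9: row=10, L[10]='k', prepend. Next row=LF[10]=8
  step 10: row=8, L[8]='l', prepend. Next row=LF[8]=12
  step 11: row=12, L[12]='l', prepend. Next row=LF[12]=15
  step 12: row=15, L[15]='j', prepend. Next row=LF[15]=5
  step 13: row=5, L[5]='j', prepend. Next row=LF[5]=2
  step 14: row=2, L[2]='l', prepend. Next row=LF[2]=9
  step 15: row=9, L[9]='l', prepend. Next row=LF[9]=13
  step 16: row=13, L[13]='j', prepend. Next row=LF[13]=3
Reversed output: jlljjllkljllkkj$

Answer: jlljjllkljllkkj$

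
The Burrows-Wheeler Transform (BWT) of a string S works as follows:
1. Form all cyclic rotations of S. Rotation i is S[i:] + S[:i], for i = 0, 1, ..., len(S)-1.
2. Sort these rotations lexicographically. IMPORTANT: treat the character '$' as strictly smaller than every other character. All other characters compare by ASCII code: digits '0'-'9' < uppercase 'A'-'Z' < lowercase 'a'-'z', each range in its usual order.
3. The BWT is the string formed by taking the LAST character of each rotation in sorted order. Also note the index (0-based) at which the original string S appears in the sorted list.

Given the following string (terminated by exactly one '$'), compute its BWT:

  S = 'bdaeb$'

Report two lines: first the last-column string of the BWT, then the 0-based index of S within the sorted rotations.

All 6 rotations (rotation i = S[i:]+S[:i]):
  rot[0] = bdaeb$
  rot[1] = daeb$b
  rot[2] = aeb$bd
  rot[3] = eb$bda
  rot[4] = b$bdae
  rot[5] = $bdaeb
Sorted (with $ < everything):
  sorted[0] = $bdaeb  (last char: 'b')
  sorted[1] = aeb$bd  (last char: 'd')
  sorted[2] = b$bdae  (last char: 'e')
  sorted[3] = bdaeb$  (last char: '$')
  sorted[4] = daeb$b  (last char: 'b')
  sorted[5] = eb$bda  (last char: 'a')
Last column: bde$ba
Original string S is at sorted index 3

Answer: bde$ba
3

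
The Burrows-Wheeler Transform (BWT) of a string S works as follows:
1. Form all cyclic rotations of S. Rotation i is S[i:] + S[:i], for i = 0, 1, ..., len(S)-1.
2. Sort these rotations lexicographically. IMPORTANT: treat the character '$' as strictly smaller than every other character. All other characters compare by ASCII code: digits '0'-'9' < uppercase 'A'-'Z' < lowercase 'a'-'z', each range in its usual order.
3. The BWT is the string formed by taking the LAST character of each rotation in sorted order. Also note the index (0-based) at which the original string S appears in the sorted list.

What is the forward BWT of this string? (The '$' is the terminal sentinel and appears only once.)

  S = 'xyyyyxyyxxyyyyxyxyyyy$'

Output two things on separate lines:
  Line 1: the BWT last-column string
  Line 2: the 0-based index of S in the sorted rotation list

Answer: yyyyyx$yyyyxyxyyyyyxxx
6

Derivation:
All 22 rotations (rotation i = S[i:]+S[:i]):
  rot[0] = xyyyyxyyxxyyyyxyxyyyy$
  rot[1] = yyyyxyyxxyyyyxyxyyyy$x
  rot[2] = yyyxyyxxyyyyxyxyyyy$xy
  rot[3] = yyxyyxxyyyyxyxyyyy$xyy
  rot[4] = yxyyxxyyyyxyxyyyy$xyyy
  rot[5] = xyyxxyyyyxyxyyyy$xyyyy
  rot[6] = yyxxyyyyxyxyyyy$xyyyyx
  rot[7] = yxxyyyyxyxyyyy$xyyyyxy
  rot[8] = xxyyyyxyxyyyy$xyyyyxyy
  rot[9] = xyyyyxyxyyyy$xyyyyxyyx
  rot[10] = yyyyxyxyyyy$xyyyyxyyxx
  rot[11] = yyyxyxyyyy$xyyyyxyyxxy
  rot[12] = yyxyxyyyy$xyyyyxyyxxyy
  rot[13] = yxyxyyyy$xyyyyxyyxxyyy
  rot[14] = xyxyyyy$xyyyyxyyxxyyyy
  rot[15] = yxyyyy$xyyyyxyyxxyyyyx
  rot[16] = xyyyy$xyyyyxyyxxyyyyxy
  rot[17] = yyyy$xyyyyxyyxxyyyyxyx
  rot[18] = yyy$xyyyyxyyxxyyyyxyxy
  rot[19] = yy$xyyyyxyyxxyyyyxyxyy
  rot[20] = y$xyyyyxyyxxyyyyxyxyyy
  rot[21] = $xyyyyxyyxxyyyyxyxyyyy
Sorted (with $ < everything):
  sorted[0] = $xyyyyxyyxxyyyyxyxyyyy  (last char: 'y')
  sorted[1] = xxyyyyxyxyyyy$xyyyyxyy  (last char: 'y')
  sorted[2] = xyxyyyy$xyyyyxyyxxyyyy  (last char: 'y')
  sorted[3] = xyyxxyyyyxyxyyyy$xyyyy  (last char: 'y')
  sorted[4] = xyyyy$xyyyyxyyxxyyyyxy  (last char: 'y')
  sorted[5] = xyyyyxyxyyyy$xyyyyxyyx  (last char: 'x')
  sorted[6] = xyyyyxyyxxyyyyxyxyyyy$  (last char: '$')
  sorted[7] = y$xyyyyxyyxxyyyyxyxyyy  (last char: 'y')
  sorted[8] = yxxyyyyxyxyyyy$xyyyyxy  (last char: 'y')
  sorted[9] = yxyxyyyy$xyyyyxyyxxyyy  (last char: 'y')
  sorted[10] = yxyyxxyyyyxyxyyyy$xyyy  (last char: 'y')
  sorted[11] = yxyyyy$xyyyyxyyxxyyyyx  (last char: 'x')
  sorted[12] = yy$xyyyyxyyxxyyyyxyxyy  (last char: 'y')
  sorted[13] = yyxxyyyyxyxyyyy$xyyyyx  (last char: 'x')
  sorted[14] = yyxyxyyyy$xyyyyxyyxxyy  (last char: 'y')
  sorted[15] = yyxyyxxyyyyxyxyyyy$xyy  (last char: 'y')
  sorted[16] = yyy$xyyyyxyyxxyyyyxyxy  (last char: 'y')
  sorted[17] = yyyxyxyyyy$xyyyyxyyxxy  (last char: 'y')
  sorted[18] = yyyxyyxxyyyyxyxyyyy$xy  (last char: 'y')
  sorted[19] = yyyy$xyyyyxyyxxyyyyxyx  (last char: 'x')
  sorted[20] = yyyyxyxyyyy$xyyyyxyyxx  (last char: 'x')
  sorted[21] = yyyyxyyxxyyyyxyxyyyy$x  (last char: 'x')
Last column: yyyyyx$yyyyxyxyyyyyxxx
Original string S is at sorted index 6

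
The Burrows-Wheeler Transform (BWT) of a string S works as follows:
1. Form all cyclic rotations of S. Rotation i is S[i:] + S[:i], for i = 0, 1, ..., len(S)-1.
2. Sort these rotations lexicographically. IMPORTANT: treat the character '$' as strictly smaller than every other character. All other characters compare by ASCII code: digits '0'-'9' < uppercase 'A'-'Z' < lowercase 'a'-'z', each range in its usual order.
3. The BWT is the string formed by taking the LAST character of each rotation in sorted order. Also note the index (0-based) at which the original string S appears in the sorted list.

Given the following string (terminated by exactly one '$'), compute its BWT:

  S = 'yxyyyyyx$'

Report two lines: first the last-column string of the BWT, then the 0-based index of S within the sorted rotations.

All 9 rotations (rotation i = S[i:]+S[:i]):
  rot[0] = yxyyyyyx$
  rot[1] = xyyyyyx$y
  rot[2] = yyyyyx$yx
  rot[3] = yyyyx$yxy
  rot[4] = yyyx$yxyy
  rot[5] = yyx$yxyyy
  rot[6] = yx$yxyyyy
  rot[7] = x$yxyyyyy
  rot[8] = $yxyyyyyx
Sorted (with $ < everything):
  sorted[0] = $yxyyyyyx  (last char: 'x')
  sorted[1] = x$yxyyyyy  (last char: 'y')
  sorted[2] = xyyyyyx$y  (last char: 'y')
  sorted[3] = yx$yxyyyy  (last char: 'y')
  sorted[4] = yxyyyyyx$  (last char: '$')
  sorted[5] = yyx$yxyyy  (last char: 'y')
  sorted[6] = yyyx$yxyy  (last char: 'y')
  sorted[7] = yyyyx$yxy  (last char: 'y')
  sorted[8] = yyyyyx$yx  (last char: 'x')
Last column: xyyy$yyyx
Original string S is at sorted index 4

Answer: xyyy$yyyx
4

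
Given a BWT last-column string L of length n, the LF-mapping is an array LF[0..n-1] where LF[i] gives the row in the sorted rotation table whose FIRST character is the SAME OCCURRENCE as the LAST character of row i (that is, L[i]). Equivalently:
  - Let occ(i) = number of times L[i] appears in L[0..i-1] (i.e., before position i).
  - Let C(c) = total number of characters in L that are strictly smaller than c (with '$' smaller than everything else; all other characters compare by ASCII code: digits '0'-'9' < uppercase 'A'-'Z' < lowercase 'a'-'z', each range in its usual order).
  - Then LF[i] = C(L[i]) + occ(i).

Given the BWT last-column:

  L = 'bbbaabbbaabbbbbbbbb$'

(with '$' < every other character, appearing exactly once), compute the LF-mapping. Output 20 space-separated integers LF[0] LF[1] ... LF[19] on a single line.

Char counts: '$':1, 'a':4, 'b':15
C (first-col start): C('$')=0, C('a')=1, C('b')=5
L[0]='b': occ=0, LF[0]=C('b')+0=5+0=5
L[1]='b': occ=1, LF[1]=C('b')+1=5+1=6
L[2]='b': occ=2, LF[2]=C('b')+2=5+2=7
L[3]='a': occ=0, LF[3]=C('a')+0=1+0=1
L[4]='a': occ=1, LF[4]=C('a')+1=1+1=2
L[5]='b': occ=3, LF[5]=C('b')+3=5+3=8
L[6]='b': occ=4, LF[6]=C('b')+4=5+4=9
L[7]='b': occ=5, LF[7]=C('b')+5=5+5=10
L[8]='a': occ=2, LF[8]=C('a')+2=1+2=3
L[9]='a': occ=3, LF[9]=C('a')+3=1+3=4
L[10]='b': occ=6, LF[10]=C('b')+6=5+6=11
L[11]='b': occ=7, LF[11]=C('b')+7=5+7=12
L[12]='b': occ=8, LF[12]=C('b')+8=5+8=13
L[13]='b': occ=9, LF[13]=C('b')+9=5+9=14
L[14]='b': occ=10, LF[14]=C('b')+10=5+10=15
L[15]='b': occ=11, LF[15]=C('b')+11=5+11=16
L[16]='b': occ=12, LF[16]=C('b')+12=5+12=17
L[17]='b': occ=13, LF[17]=C('b')+13=5+13=18
L[18]='b': occ=14, LF[18]=C('b')+14=5+14=19
L[19]='$': occ=0, LF[19]=C('$')+0=0+0=0

Answer: 5 6 7 1 2 8 9 10 3 4 11 12 13 14 15 16 17 18 19 0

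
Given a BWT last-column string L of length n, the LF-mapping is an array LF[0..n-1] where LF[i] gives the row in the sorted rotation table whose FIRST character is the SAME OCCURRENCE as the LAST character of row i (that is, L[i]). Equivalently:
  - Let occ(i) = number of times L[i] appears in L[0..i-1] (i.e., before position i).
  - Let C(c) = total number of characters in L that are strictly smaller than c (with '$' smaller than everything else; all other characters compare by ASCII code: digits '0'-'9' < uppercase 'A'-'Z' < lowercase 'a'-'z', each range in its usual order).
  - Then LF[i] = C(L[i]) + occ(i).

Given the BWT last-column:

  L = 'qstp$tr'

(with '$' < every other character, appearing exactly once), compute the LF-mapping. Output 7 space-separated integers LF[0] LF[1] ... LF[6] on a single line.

Char counts: '$':1, 'p':1, 'q':1, 'r':1, 's':1, 't':2
C (first-col start): C('$')=0, C('p')=1, C('q')=2, C('r')=3, C('s')=4, C('t')=5
L[0]='q': occ=0, LF[0]=C('q')+0=2+0=2
L[1]='s': occ=0, LF[1]=C('s')+0=4+0=4
L[2]='t': occ=0, LF[2]=C('t')+0=5+0=5
L[3]='p': occ=0, LF[3]=C('p')+0=1+0=1
L[4]='$': occ=0, LF[4]=C('$')+0=0+0=0
L[5]='t': occ=1, LF[5]=C('t')+1=5+1=6
L[6]='r': occ=0, LF[6]=C('r')+0=3+0=3

Answer: 2 4 5 1 0 6 3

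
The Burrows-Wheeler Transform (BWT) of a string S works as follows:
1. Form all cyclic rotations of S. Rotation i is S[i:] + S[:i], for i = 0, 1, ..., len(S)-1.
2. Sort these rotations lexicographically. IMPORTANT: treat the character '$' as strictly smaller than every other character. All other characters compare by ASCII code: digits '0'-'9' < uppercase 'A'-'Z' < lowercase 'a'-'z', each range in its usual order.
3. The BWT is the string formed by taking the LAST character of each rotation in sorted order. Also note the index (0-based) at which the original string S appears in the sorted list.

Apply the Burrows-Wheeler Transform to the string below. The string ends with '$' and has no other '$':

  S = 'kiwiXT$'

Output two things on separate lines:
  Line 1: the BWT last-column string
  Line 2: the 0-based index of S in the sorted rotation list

All 7 rotations (rotation i = S[i:]+S[:i]):
  rot[0] = kiwiXT$
  rot[1] = iwiXT$k
  rot[2] = wiXT$ki
  rot[3] = iXT$kiw
  rot[4] = XT$kiwi
  rot[5] = T$kiwiX
  rot[6] = $kiwiXT
Sorted (with $ < everything):
  sorted[0] = $kiwiXT  (last char: 'T')
  sorted[1] = T$kiwiX  (last char: 'X')
  sorted[2] = XT$kiwi  (last char: 'i')
  sorted[3] = iXT$kiw  (last char: 'w')
  sorted[4] = iwiXT$k  (last char: 'k')
  sorted[5] = kiwiXT$  (last char: '$')
  sorted[6] = wiXT$ki  (last char: 'i')
Last column: TXiwk$i
Original string S is at sorted index 5

Answer: TXiwk$i
5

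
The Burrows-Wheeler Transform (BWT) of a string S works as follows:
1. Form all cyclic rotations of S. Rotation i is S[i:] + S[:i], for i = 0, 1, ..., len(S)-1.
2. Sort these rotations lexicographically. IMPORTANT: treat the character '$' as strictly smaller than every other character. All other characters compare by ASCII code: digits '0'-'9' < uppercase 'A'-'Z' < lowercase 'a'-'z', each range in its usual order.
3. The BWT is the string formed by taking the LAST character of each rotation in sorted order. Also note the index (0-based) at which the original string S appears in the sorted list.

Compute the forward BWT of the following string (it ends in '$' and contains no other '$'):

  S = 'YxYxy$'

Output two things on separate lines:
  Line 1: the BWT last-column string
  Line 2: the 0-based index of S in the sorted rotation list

All 6 rotations (rotation i = S[i:]+S[:i]):
  rot[0] = YxYxy$
  rot[1] = xYxy$Y
  rot[2] = Yxy$Yx
  rot[3] = xy$YxY
  rot[4] = y$YxYx
  rot[5] = $YxYxy
Sorted (with $ < everything):
  sorted[0] = $YxYxy  (last char: 'y')
  sorted[1] = YxYxy$  (last char: '$')
  sorted[2] = Yxy$Yx  (last char: 'x')
  sorted[3] = xYxy$Y  (last char: 'Y')
  sorted[4] = xy$YxY  (last char: 'Y')
  sorted[5] = y$YxYx  (last char: 'x')
Last column: y$xYYx
Original string S is at sorted index 1

Answer: y$xYYx
1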